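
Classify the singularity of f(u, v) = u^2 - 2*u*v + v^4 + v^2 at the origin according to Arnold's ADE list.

A_3

The Hessian of f at 0 is [[2, -2], [-2, 2]] with rank 1, so corank 1. A Groebner basis of the Jacobian ideal J(f) in C{u,v} is {v^3, u - v}; counting standard monomials gives mu = 3. Corank 1: A-series; mu = 3 gives A_3.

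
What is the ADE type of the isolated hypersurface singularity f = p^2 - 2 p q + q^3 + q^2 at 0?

The Hessian of f at 0 is [[2, -2], [-2, 2]] with rank 1, so corank 1. A Groebner basis of the Jacobian ideal J(f) in C{p,q} is {q^2, p - q}; counting standard monomials gives mu = 2. Corank 1: A-series; mu = 2 gives A_2.

A_2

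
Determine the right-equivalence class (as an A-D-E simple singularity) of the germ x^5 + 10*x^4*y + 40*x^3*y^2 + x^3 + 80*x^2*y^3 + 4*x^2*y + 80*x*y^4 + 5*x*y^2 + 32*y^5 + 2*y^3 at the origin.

D6

The Hessian of f at 0 is [[0, 0], [0, 0]] with rank 0, so corank 2. A Groebner basis of the Jacobian ideal J(f) in C{x,y} is {-x*y/5 + y^4 - y^2/5, x*y^2 + y^3, x^2 + 3*x*y + 2*y^2}; counting standard monomials gives mu = 6. Corank 2; j^3 = (x + y)^2*(x + 2*y) has shape L^2 M (L != M), so D-series; mu = 6 gives D_6.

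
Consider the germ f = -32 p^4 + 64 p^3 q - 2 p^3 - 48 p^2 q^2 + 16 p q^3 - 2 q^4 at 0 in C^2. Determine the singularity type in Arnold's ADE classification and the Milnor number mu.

The Hessian of f at 0 is [[0, 0], [0, 0]] with rank 0, so corank 2. A Groebner basis of the Jacobian ideal J(f) in C{p,q} is {q^4, p*q^2 - q^3/6, p^2}; counting standard monomials gives mu = 6. Corank 2; j^3 = -2*p^3 is a perfect cube, so E-series; the 4-jet and mu = 6 give E_6.

Type E_{6}, Milnor number mu = 6.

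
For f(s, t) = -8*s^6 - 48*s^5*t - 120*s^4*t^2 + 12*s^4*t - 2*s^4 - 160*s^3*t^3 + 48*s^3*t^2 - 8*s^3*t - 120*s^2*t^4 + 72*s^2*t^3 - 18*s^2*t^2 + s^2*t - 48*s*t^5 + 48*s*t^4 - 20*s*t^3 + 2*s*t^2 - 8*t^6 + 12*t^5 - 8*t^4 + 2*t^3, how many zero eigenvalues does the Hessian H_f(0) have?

The Hessian at 0 is [[0, 0], [0, 0]] of rank 0; hence corank 2.

2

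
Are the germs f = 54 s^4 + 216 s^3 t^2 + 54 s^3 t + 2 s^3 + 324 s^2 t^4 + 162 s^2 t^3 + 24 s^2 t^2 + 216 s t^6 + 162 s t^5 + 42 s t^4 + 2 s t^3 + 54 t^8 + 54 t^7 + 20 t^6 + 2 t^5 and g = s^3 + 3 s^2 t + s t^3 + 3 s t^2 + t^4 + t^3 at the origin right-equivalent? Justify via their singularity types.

The Hessian of f at 0 has rank 0. Corank 2; j^3 = 2*s^3 is a perfect cube, so E-series; the 4-jet and mu = 7 give E_7. The Hessian of g at 0 has rank 0. Corank 2; j^3 = (s + t)^3 is a perfect cube, so E-series; the 4-jet and mu = 7 give E_7. Both have type E_7, hence right-equivalent.

Yes.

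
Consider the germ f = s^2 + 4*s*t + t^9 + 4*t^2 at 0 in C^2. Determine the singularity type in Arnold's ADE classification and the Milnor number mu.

Type A_{8}, Milnor number mu = 8.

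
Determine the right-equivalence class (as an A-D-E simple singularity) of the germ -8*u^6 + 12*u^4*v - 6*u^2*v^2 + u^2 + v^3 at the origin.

The Hessian of f at 0 is [[2, 0], [0, 0]] with rank 1, so corank 1. A Groebner basis of the Jacobian ideal J(f) in C{u,v} is {v^2, u}; counting standard monomials gives mu = 2. Corank 1: A-series; mu = 2 gives A_2.

A2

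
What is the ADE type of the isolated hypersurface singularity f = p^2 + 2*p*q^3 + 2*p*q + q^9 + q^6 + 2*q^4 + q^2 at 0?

The Hessian of f at 0 is [[2, 2], [2, 2]] with rank 1, so corank 1. A Groebner basis of the Jacobian ideal J(f) in C{p,q} is {p^2*q^2 - 2*p^2 - 3*p*q - q^2, p^3 + 3*p^2*q + 3*p*q^2 - p - q, p + q^3 + q}; counting standard monomials gives mu = 8. Corank 1: A-series; mu = 8 gives A_8.

A_{8}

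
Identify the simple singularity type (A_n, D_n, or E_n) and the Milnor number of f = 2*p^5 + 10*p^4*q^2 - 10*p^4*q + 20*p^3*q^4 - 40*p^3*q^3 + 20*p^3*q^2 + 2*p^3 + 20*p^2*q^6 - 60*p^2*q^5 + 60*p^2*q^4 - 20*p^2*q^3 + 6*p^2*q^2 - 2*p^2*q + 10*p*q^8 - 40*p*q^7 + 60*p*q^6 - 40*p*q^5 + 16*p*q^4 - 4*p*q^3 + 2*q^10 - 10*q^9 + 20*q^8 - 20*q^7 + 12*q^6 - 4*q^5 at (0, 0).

Type D_6, Milnor number mu = 6.

The Hessian of f at 0 has rank 0. Corank 2; j^3 = 2*p^2*(p - q) has shape L^2 M (L != M), so D-series; mu = 6 gives D_6.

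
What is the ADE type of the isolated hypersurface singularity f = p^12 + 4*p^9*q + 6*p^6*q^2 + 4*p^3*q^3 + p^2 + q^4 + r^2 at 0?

A3

The Hessian of f at 0 has rank 2. Corank 1: A-series; mu = 3 gives A_3.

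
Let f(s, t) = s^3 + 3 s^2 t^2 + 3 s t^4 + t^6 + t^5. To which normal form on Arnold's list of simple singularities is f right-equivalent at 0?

The Hessian of f at 0 is [[0, 0], [0, 0]] with rank 0, so corank 2. A Groebner basis of the Jacobian ideal J(f) in C{s,t} is {t^4, s^3, s^2/2 + s*t^2}; counting standard monomials gives mu = 8. Corank 2; j^3 = s^3 is a perfect cube, so E-series; the 5-jet and mu = 8 give E_8.

E8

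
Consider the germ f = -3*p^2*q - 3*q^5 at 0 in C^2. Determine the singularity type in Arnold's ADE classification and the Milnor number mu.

The Hessian of f at 0 is [[0, 0], [0, 0]] with rank 0, so corank 2. A Groebner basis of the Jacobian ideal J(f) in C{p,q} is {p^2/5 + q^4, p^3, p*q}; counting standard monomials gives mu = 6. Corank 2; j^3 = -3*p^2*q has shape L^2 M (L != M), so D-series; mu = 6 gives D_6.

Type D6, Milnor number mu = 6.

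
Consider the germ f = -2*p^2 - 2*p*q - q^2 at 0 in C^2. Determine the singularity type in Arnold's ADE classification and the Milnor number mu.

Type A_{1}, Milnor number mu = 1.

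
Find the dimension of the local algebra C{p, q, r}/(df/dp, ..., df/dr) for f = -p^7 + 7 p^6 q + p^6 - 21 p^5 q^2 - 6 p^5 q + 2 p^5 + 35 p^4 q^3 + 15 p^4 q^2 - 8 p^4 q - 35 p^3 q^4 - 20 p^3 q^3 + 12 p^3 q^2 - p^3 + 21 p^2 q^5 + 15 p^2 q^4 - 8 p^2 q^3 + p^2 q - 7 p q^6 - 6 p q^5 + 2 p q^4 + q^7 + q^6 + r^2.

7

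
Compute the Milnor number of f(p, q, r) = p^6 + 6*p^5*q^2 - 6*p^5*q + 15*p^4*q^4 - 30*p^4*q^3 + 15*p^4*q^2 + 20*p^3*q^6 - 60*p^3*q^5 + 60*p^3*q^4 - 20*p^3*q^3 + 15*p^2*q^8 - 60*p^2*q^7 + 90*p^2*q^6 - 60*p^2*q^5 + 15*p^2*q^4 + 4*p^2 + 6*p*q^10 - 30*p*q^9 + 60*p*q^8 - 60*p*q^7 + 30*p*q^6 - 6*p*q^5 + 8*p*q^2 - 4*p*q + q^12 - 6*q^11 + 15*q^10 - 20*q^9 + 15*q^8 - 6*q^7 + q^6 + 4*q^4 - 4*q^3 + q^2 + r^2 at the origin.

The Hessian of f at 0 is [[8, -4, 0], [-4, 2, 0], [0, 0, 2]] with rank 2, so corank 1. A Groebner basis of the Jacobian ideal J(f) in C{p,q,r} is {p^3 + 3*p^2/4 - 5*p*q/8 - p/8 + q/16, p^2*q + p^2 - 3*p*q/4 - p/8 + q/16, p + q^2 - q/2, r}; counting standard monomials gives mu = 5. Corank 1: A-series; mu = 5 gives A_5.

5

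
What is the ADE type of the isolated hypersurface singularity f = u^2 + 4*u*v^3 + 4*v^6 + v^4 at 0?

A_{3}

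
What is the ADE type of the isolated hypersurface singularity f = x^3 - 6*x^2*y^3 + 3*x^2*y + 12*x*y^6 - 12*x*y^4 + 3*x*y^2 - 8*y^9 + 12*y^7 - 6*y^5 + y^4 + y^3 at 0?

E_6

The Hessian of f at 0 is [[0, 0], [0, 0]] with rank 0, so corank 2. A Groebner basis of the Jacobian ideal J(f) in C{x,y} is {y^3, x^2 + 2*x*y + y^2}; counting standard monomials gives mu = 6. Corank 2; j^3 = (x + y)^3 is a perfect cube, so E-series; the 4-jet and mu = 6 give E_6.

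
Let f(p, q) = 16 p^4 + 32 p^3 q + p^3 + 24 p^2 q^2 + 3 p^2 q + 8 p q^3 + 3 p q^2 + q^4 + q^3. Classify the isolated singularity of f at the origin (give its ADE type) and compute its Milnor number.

Type E_{6}, Milnor number mu = 6.

The Hessian of f at 0 has rank 0. Corank 2; j^3 = (p + q)^3 is a perfect cube, so E-series; the 4-jet and mu = 6 give E_6.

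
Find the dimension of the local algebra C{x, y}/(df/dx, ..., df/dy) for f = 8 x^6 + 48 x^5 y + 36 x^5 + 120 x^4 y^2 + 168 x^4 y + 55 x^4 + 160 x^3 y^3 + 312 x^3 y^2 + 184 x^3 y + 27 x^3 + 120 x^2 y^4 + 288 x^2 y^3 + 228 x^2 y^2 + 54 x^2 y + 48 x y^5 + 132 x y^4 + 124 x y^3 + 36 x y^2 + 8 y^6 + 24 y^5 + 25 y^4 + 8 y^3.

6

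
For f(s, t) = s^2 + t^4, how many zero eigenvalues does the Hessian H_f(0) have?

The Hessian at 0 is [[2, 0], [0, 0]] of rank 1; hence corank 1.

1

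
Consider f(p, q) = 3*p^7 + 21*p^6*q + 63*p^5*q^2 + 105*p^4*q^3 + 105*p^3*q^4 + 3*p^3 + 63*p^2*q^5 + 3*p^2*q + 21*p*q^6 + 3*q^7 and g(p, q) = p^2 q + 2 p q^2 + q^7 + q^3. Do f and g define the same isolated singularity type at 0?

Yes.

The Hessian of f at 0 has rank 0. Corank 2; j^3 = 3*p^2*(p + q) has shape L^2 M (L != M), so D-series; mu = 8 gives D_8. The Hessian of g at 0 has rank 0. Corank 2; j^3 = q*(p + q)^2 has shape L^2 M (L != M), so D-series; mu = 8 gives D_8. Both have type D_8, hence right-equivalent.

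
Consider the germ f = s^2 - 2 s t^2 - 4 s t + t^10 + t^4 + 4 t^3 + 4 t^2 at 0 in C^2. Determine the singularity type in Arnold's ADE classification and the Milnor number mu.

Type A9, Milnor number mu = 9.

The Hessian of f at 0 has rank 1. Corank 1: A-series; mu = 9 gives A_9.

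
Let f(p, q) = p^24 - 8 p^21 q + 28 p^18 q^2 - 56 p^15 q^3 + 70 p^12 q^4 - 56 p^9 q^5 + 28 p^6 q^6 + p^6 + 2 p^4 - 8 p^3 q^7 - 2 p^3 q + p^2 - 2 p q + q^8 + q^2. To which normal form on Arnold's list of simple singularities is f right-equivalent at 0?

A_{7}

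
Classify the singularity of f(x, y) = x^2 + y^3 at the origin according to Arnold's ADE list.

A_{2}

The Hessian of f at 0 has rank 1. Corank 1: A-series; mu = 2 gives A_2.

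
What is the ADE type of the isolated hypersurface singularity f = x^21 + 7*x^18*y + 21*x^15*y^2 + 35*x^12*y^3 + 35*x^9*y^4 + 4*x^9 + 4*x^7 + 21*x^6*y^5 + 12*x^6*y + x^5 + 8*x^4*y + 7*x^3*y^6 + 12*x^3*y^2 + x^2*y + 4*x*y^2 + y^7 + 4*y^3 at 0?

D_{8}

The Hessian of f at 0 has rank 0. Corank 2; j^3 = y*(x + 2*y)^2 has shape L^2 M (L != M), so D-series; mu = 8 gives D_8.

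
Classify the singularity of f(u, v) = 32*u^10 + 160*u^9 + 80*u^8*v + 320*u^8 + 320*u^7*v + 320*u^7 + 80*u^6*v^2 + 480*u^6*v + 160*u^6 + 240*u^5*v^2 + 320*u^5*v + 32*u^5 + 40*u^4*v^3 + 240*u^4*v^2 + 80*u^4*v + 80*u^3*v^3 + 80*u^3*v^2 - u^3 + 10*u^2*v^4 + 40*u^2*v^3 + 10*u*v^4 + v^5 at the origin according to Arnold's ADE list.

E8

The Hessian of f at 0 has rank 0. Corank 2; j^3 = -u^3 is a perfect cube, so E-series; the 5-jet and mu = 8 give E_8.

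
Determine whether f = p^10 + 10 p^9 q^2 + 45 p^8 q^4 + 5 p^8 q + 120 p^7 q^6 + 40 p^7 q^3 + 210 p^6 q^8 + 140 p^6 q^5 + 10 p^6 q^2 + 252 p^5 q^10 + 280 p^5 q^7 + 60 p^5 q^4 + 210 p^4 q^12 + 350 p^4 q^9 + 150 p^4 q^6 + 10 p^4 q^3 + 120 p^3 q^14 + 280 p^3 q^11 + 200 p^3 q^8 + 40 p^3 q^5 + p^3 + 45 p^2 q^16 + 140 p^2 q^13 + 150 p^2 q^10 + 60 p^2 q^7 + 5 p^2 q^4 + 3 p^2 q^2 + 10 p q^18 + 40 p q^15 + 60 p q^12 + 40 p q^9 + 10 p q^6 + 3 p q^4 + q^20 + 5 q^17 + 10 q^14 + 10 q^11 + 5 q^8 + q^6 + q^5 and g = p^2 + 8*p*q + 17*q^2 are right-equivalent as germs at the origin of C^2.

No.

The Hessian of f at 0 is [[0, 0], [0, 0]] with rank 0, so corank 2. A Groebner basis of the Jacobian ideal J(f) in C{p,q} is {q^4, p^3, p^2/2 + p*q^2}; counting standard monomials gives mu = 8. Corank 2; j^3 = p^3 is a perfect cube, so E-series; the 5-jet and mu = 8 give E_8. The Hessian of g at 0 is [[2, 8], [8, 34]] with rank 2, so corank 0. A Groebner basis of the Jacobian ideal J(g) in C{p,q} is {p, q}; counting standard monomials gives mu = 1. Corank 0: nondegenerate Morse point, so A_1. f is E_8 but g is A_1, hence not right-equivalent.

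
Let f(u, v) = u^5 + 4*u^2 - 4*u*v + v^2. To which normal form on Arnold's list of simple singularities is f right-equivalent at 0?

The Hessian of f at 0 is [[8, -4], [-4, 2]] with rank 1, so corank 1. A Groebner basis of the Jacobian ideal J(f) in C{u,v} is {v^4, u - v/2}; counting standard monomials gives mu = 4. Corank 1: A-series; mu = 4 gives A_4.

A_{4}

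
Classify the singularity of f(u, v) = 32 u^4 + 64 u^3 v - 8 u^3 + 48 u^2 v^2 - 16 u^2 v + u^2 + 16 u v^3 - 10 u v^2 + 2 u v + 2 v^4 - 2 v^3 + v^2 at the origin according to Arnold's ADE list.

A_3

The Hessian of f at 0 has rank 1. Corank 1: A-series; mu = 3 gives A_3.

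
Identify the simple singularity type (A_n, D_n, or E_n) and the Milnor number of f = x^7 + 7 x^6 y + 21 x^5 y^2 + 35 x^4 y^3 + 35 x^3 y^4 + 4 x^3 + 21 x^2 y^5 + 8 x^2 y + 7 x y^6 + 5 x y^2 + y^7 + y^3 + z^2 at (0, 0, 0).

The Hessian of f at 0 has rank 1. Corank 2; j^3 = (x + y)*(2*x + y)^2 has shape L^2 M (L != M), so D-series; mu = 8 gives D_8.

Type D8, Milnor number mu = 8.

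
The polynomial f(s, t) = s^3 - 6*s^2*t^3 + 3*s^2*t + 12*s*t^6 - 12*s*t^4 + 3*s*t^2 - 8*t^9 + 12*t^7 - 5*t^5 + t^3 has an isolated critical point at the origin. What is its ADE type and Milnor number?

The Hessian of f at 0 has rank 0. Corank 2; j^3 = (s + t)^3 is a perfect cube, so E-series; the 5-jet and mu = 8 give E_8.

Type E_8, Milnor number mu = 8.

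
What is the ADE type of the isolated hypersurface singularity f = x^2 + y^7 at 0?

The Hessian of f at 0 has rank 1. Corank 1: A-series; mu = 6 gives A_6.

A_6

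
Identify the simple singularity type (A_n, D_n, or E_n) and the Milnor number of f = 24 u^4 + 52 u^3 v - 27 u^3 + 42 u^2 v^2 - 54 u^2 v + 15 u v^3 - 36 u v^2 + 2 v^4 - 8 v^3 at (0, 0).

The Hessian of f at 0 is [[0, 0], [0, 0]] with rank 0, so corank 2. A Groebner basis of the Jacobian ideal J(f) in C{u,v} is {19683*u^2/4 + 6561*u*v + v^4 + 27*v^3/4 + 2187*v^2, u^3 - 189*u^2/2 - 126*u*v + v^3/6 - 42*v^2, u^2*v + 405*u^2/4 + 135*u*v - 11*v^3/36 + 45*v^2, -81*u^2 + u*v^2 - 108*u*v + 5*v^3/9 - 36*v^2}; counting standard monomials gives mu = 7. Corank 2; j^3 = -(3*u + 2*v)^3 is a perfect cube, so E-series; the 4-jet and mu = 7 give E_7.

Type E_7, Milnor number mu = 7.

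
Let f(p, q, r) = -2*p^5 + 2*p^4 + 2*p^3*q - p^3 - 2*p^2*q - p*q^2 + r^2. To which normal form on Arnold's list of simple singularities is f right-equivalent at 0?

The Hessian of f at 0 is [[0, 0, 0], [0, 0, 0], [0, 0, 2]] with rank 1, so corank 2. A Groebner basis of the Jacobian ideal J(f) in C{p,q,r} is {p^3 - p^2 - p*q, p^2*q + 5*p^2/4 + 3*p*q/2 + q^2/4, -3*p^2/2 + p*q^2 - 2*p*q - q^2/2, 7*p^2/4 + 5*p*q/2 + q^3 + 3*q^2/4, r}; counting standard monomials gives mu = 6. Corank 2; j^3 = -p*(p + q)^2 has shape L^2 M (L != M), so D-series; mu = 6 gives D_6.

D_{6}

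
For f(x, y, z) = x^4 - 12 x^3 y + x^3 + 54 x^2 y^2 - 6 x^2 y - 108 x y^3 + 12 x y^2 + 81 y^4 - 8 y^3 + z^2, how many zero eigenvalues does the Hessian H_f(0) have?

2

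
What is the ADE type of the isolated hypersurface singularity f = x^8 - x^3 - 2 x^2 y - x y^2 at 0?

D_{9}

The Hessian of f at 0 is [[0, 0], [0, 0]] with rank 0, so corank 2. A Groebner basis of the Jacobian ideal J(f) in C{x,y} is {x*y/8 + y^7 + y^2/8, x*y^2 + y^3, x^2 + x*y}; counting standard monomials gives mu = 9. Corank 2; j^3 = -x*(x + y)^2 has shape L^2 M (L != M), so D-series; mu = 9 gives D_9.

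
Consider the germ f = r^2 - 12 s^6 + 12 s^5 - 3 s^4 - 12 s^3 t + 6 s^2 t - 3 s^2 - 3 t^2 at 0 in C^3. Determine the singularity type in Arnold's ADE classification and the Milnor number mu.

Type A_{1}, Milnor number mu = 1.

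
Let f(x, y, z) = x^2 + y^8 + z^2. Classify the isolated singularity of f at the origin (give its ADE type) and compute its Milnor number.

Type A7, Milnor number mu = 7.

The Hessian of f at 0 is [[2, 0, 0], [0, 0, 0], [0, 0, 2]] with rank 2, so corank 1. A Groebner basis of the Jacobian ideal J(f) in C{x,y,z} is {y^7, x, z}; counting standard monomials gives mu = 7. Corank 1: A-series; mu = 7 gives A_7.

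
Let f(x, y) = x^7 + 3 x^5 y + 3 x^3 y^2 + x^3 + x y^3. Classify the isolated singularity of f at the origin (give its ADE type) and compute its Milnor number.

Type E7, Milnor number mu = 7.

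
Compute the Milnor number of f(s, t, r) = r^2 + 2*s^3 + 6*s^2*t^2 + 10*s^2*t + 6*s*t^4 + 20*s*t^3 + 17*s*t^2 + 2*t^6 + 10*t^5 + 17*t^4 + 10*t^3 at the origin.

The Hessian of f at 0 has rank 1. Corank 2; j^3 = (s + 2*t)*(2*s^2 + 6*s*t + 5*t^2) splits into three distinct lines over C (the quadratic factor has nonzero discriminant), so D_4.

4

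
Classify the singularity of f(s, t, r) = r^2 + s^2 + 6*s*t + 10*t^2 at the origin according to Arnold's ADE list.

A_1

The Hessian of f at 0 has rank 3. Corank 0: nondegenerate Morse point, so A_1.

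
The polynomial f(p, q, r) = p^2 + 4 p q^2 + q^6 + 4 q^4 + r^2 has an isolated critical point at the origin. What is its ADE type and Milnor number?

Type A5, Milnor number mu = 5.

The Hessian of f at 0 is [[2, 0, 0], [0, 0, 0], [0, 0, 2]] with rank 2, so corank 1. A Groebner basis of the Jacobian ideal J(f) in C{p,q,r} is {p^3, p^2*q, p/2 + q^2, r}; counting standard monomials gives mu = 5. Corank 1: A-series; mu = 5 gives A_5.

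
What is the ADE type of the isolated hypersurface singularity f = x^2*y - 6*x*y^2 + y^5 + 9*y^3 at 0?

The Hessian of f at 0 has rank 0. Corank 2; j^3 = y*(x - 3*y)^2 has shape L^2 M (L != M), so D-series; mu = 6 gives D_6.

D_{6}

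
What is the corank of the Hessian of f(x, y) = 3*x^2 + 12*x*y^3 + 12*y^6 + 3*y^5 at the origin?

Hessian at 0 has rank 1.

1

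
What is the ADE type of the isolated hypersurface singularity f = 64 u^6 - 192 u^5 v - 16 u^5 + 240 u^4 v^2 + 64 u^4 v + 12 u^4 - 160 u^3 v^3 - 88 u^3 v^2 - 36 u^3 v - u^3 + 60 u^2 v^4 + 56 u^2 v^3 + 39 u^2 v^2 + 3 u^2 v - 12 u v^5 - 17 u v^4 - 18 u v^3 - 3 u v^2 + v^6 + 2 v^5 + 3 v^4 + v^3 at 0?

E_{8}

The Hessian of f at 0 has rank 0. Corank 2; j^3 = -(u - v)^3 is a perfect cube, so E-series; the 5-jet and mu = 8 give E_8.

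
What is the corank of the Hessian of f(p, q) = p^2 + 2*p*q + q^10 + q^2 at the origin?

1

Hessian at 0 has rank 1.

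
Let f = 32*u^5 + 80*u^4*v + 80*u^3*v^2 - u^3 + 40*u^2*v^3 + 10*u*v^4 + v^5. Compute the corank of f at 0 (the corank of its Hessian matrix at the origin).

2

The Hessian at 0 is [[0, 0], [0, 0]] of rank 0; hence corank 2.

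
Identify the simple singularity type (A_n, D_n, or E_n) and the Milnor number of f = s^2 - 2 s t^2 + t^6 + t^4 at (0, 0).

Type A5, Milnor number mu = 5.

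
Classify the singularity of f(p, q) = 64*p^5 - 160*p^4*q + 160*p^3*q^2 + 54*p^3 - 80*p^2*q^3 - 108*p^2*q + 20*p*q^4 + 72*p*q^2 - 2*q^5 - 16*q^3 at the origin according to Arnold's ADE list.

The Hessian of f at 0 has rank 0. Corank 2; j^3 = 2*(3*p - 2*q)^3 is a perfect cube, so E-series; the 5-jet and mu = 8 give E_8.

E8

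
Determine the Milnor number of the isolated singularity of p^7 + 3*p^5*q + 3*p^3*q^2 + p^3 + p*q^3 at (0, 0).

7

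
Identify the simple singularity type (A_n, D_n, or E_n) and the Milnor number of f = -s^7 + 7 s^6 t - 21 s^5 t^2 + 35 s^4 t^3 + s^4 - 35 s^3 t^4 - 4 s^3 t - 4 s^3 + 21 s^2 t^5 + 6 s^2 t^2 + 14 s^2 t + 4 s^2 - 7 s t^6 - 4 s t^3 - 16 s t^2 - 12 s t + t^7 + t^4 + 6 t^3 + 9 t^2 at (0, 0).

The Hessian of f at 0 has rank 1. Corank 1: A-series; mu = 6 gives A_6.

Type A_{6}, Milnor number mu = 6.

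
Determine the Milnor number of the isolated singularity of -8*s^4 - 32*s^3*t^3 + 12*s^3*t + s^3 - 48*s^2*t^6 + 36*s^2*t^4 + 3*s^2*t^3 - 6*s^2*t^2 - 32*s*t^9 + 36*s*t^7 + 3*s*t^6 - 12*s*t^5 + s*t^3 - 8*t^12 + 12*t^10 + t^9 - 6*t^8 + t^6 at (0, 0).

7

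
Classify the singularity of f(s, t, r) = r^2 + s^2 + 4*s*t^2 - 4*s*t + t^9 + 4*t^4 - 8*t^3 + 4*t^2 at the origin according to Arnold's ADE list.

The Hessian of f at 0 has rank 2. Corank 1: A-series; mu = 8 gives A_8.

A_{8}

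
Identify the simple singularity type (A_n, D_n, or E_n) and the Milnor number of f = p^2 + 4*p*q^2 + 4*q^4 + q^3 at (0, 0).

Type A_2, Milnor number mu = 2.

The Hessian of f at 0 has rank 1. Corank 1: A-series; mu = 2 gives A_2.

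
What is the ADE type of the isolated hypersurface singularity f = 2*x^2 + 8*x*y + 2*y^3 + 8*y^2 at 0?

The Hessian of f at 0 is [[4, 8], [8, 16]] with rank 1, so corank 1. A Groebner basis of the Jacobian ideal J(f) in C{x,y} is {y^2, x + 2*y}; counting standard monomials gives mu = 2. Corank 1: A-series; mu = 2 gives A_2.

A2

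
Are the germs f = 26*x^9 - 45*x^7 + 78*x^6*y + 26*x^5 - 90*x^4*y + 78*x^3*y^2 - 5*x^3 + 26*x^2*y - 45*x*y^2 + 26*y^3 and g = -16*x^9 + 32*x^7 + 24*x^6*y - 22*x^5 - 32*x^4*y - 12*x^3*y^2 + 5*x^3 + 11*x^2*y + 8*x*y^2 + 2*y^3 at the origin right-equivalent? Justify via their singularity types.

The Hessian of f at 0 has rank 0. Corank 2; j^3 = -(x - 2*y)*(5*x^2 - 16*x*y + 13*y^2) splits into three distinct lines over C (the quadratic factor has nonzero discriminant), so D_4. The Hessian of g at 0 has rank 0. Corank 2; j^3 = (x + y)*(5*x^2 + 6*x*y + 2*y^2) splits into three distinct lines over C (the quadratic factor has nonzero discriminant), so D_4. Both have type D_4, hence right-equivalent.

Yes.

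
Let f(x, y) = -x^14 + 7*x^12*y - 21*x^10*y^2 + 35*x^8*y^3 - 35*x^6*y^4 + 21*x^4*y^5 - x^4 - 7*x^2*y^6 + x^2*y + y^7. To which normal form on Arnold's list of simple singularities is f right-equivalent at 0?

The Hessian of f at 0 has rank 0. Corank 2; j^3 = x^2*y has shape L^2 M (L != M), so D-series; mu = 8 gives D_8.

D8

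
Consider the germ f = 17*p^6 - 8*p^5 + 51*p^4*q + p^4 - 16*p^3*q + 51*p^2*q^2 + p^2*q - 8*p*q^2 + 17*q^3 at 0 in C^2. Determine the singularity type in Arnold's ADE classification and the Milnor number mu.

The Hessian of f at 0 has rank 0. Corank 2; j^3 = q*(p^2 - 8*p*q + 17*q^2) splits into three distinct lines over C (the quadratic factor has nonzero discriminant), so D_4.

Type D_{4}, Milnor number mu = 4.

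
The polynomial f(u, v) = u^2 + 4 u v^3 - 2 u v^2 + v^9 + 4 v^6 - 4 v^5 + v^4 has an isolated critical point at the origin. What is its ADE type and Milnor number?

Type A_{8}, Milnor number mu = 8.

The Hessian of f at 0 is [[2, 0], [0, 0]] with rank 1, so corank 1. A Groebner basis of the Jacobian ideal J(f) in C{u,v} is {u^2*v^2 + u^2*v + 3*u^2/4 - u*v^2 - u*v/8 - u/16 + v^2/16, u^3 + 3*u^2*v/2 + 5*u^2/4 - 7*u*v^2/4 - u*v/4 - u/8 + v^2/8, u/2 + v^3 - v^2/2}; counting standard monomials gives mu = 8. Corank 1: A-series; mu = 8 gives A_8.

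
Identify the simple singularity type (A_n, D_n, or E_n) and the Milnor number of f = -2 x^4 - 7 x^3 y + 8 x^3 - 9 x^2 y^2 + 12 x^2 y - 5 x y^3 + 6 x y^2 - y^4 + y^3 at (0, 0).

Type E_{7}, Milnor number mu = 7.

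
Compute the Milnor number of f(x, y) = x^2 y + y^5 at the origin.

6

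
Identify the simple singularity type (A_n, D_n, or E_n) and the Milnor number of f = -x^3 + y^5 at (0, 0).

The Hessian of f at 0 has rank 0. Corank 2; j^3 = -x^3 is a perfect cube, so E-series; the 5-jet and mu = 8 give E_8.

Type E_{8}, Milnor number mu = 8.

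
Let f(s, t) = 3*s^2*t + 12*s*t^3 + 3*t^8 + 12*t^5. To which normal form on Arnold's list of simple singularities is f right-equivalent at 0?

The Hessian of f at 0 has rank 0. Corank 2; j^3 = 3*s^2*t has shape L^2 M (L != M), so D-series; mu = 9 gives D_9.

D9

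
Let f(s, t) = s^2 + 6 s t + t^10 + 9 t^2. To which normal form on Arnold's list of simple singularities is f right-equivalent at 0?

The Hessian of f at 0 is [[2, 6], [6, 18]] with rank 1, so corank 1. A Groebner basis of the Jacobian ideal J(f) in C{s,t} is {t^9, s + 3*t}; counting standard monomials gives mu = 9. Corank 1: A-series; mu = 9 gives A_9.

A9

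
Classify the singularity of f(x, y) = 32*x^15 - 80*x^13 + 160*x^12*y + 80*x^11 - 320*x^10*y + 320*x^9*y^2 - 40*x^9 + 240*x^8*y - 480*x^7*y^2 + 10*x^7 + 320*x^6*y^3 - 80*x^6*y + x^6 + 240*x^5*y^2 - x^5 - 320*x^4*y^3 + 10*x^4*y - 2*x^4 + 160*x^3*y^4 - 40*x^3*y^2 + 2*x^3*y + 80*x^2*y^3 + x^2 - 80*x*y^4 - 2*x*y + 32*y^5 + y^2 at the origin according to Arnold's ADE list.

A_4

The Hessian of f at 0 has rank 1. Corank 1: A-series; mu = 4 gives A_4.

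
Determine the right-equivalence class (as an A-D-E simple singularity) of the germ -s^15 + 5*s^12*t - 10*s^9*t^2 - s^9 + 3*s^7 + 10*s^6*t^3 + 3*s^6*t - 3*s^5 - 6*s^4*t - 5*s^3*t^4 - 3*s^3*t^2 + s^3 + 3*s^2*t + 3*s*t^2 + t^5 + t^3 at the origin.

The Hessian of f at 0 has rank 0. Corank 2; j^3 = (s + t)^3 is a perfect cube, so E-series; the 5-jet and mu = 8 give E_8.

E_8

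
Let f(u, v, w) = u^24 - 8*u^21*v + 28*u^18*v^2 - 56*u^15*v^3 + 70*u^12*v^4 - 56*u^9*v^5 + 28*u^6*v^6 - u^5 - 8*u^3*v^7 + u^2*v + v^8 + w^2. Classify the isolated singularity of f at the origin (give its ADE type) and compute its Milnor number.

The Hessian of f at 0 has rank 1. Corank 2; j^3 = u^2*v has shape L^2 M (L != M), so D-series; mu = 9 gives D_9.

Type D9, Milnor number mu = 9.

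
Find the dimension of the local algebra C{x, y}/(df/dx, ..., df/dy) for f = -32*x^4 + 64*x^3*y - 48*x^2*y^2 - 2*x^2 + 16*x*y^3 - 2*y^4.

3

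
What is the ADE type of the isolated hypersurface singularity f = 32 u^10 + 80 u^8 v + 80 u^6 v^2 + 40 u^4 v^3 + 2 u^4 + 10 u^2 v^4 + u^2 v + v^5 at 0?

D6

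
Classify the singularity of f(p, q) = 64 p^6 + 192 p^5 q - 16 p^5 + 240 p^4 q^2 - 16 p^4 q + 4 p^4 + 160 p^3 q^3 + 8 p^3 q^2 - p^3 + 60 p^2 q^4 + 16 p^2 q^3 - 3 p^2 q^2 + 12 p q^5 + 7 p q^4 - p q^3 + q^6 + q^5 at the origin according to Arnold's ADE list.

E_7

The Hessian of f at 0 has rank 0. Corank 2; j^3 = -p^3 is a perfect cube, so E-series; the 4-jet and mu = 7 give E_7.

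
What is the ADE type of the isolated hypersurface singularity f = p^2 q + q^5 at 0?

The Hessian of f at 0 has rank 0. Corank 2; j^3 = p^2*q has shape L^2 M (L != M), so D-series; mu = 6 gives D_6.

D6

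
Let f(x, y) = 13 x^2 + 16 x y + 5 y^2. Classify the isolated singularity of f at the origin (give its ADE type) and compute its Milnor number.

The Hessian of f at 0 has rank 2. Corank 0: nondegenerate Morse point, so A_1.

Type A_{1}, Milnor number mu = 1.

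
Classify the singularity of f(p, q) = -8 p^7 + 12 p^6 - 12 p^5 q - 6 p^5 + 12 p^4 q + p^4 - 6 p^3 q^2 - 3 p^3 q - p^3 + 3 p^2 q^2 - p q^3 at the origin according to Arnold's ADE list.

E_{7}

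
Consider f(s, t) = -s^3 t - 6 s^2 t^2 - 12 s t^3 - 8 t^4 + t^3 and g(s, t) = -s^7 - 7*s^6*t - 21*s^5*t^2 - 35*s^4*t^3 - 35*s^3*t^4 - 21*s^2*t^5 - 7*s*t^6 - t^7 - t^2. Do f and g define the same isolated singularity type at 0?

No.

The Hessian of f at 0 has rank 0. Corank 2; j^3 = t^3 is a perfect cube, so E-series; the 4-jet and mu = 7 give E_7. The Hessian of g at 0 has rank 1. Corank 1: A-series; mu = 6 gives A_6. f is E_7 but g is A_6, hence not right-equivalent.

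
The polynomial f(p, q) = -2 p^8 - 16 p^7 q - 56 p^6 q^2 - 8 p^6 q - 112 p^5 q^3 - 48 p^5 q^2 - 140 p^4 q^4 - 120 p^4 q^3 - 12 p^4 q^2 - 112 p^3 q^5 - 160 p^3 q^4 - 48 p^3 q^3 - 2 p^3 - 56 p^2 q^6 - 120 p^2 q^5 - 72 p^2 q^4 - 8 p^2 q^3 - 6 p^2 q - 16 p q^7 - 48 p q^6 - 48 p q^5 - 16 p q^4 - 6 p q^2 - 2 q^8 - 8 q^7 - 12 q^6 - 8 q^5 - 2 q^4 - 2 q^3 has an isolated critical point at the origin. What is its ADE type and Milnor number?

The Hessian of f at 0 has rank 0. Corank 2; j^3 = -2*(p + q)^3 is a perfect cube, so E-series; the 4-jet and mu = 6 give E_6.

Type E6, Milnor number mu = 6.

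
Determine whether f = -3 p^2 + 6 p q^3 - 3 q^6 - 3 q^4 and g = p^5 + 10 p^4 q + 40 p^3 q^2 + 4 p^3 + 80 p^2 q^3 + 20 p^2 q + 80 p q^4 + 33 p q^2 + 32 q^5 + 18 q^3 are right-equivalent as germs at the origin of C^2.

No.

The Hessian of f at 0 has rank 1. Corank 1: A-series; mu = 3 gives A_3. The Hessian of g at 0 has rank 0. Corank 2; j^3 = (p + 2*q)*(2*p + 3*q)^2 has shape L^2 M (L != M), so D-series; mu = 6 gives D_6. f is A_3 but g is D_6, hence not right-equivalent.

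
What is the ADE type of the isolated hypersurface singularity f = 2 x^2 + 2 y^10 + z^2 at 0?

A_9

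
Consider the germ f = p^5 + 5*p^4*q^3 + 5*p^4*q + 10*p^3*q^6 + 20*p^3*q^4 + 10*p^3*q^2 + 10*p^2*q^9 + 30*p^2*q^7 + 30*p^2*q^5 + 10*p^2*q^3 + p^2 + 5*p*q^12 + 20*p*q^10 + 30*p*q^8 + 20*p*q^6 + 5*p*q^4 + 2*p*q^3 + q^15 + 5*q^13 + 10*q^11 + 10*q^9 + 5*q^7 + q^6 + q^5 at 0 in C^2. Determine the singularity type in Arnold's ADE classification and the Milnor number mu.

Type A4, Milnor number mu = 4.

The Hessian of f at 0 has rank 1. Corank 1: A-series; mu = 4 gives A_4.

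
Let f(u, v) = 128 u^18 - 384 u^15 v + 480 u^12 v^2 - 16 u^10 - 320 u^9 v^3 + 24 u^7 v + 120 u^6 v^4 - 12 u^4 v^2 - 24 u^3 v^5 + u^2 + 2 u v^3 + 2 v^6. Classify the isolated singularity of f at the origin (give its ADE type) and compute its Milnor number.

Type A_5, Milnor number mu = 5.

The Hessian of f at 0 is [[2, 0], [0, 0]] with rank 1, so corank 1. A Groebner basis of the Jacobian ideal J(f) in C{u,v} is {u*v^2, u + v^3, u^2}; counting standard monomials gives mu = 5. Corank 1: A-series; mu = 5 gives A_5.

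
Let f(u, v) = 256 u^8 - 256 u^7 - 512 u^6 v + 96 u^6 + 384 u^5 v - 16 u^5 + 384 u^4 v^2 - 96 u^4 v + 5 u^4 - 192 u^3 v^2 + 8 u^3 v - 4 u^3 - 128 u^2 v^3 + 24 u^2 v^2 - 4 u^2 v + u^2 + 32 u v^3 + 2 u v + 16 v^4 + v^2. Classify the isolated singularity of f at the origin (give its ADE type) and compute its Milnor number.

The Hessian of f at 0 is [[2, 2], [2, 2]] with rank 1, so corank 1. A Groebner basis of the Jacobian ideal J(f) in C{u,v} is {u^2 - u/2 - v/2, u*v + u/2 + v/2, -u/2 + v^2 - v/2}; counting standard monomials gives mu = 3. Corank 1: A-series; mu = 3 gives A_3.

Type A_{3}, Milnor number mu = 3.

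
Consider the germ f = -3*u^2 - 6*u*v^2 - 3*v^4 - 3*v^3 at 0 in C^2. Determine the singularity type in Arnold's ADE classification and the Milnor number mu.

The Hessian of f at 0 has rank 1. Corank 1: A-series; mu = 2 gives A_2.

Type A_2, Milnor number mu = 2.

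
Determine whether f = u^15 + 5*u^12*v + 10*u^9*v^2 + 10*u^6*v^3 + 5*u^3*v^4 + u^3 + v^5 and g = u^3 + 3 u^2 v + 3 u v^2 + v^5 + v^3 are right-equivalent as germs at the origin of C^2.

The Hessian of f at 0 is [[0, 0], [0, 0]] with rank 0, so corank 2. A Groebner basis of the Jacobian ideal J(f) in C{u,v} is {v^4, u^2}; counting standard monomials gives mu = 8. Corank 2; j^3 = u^3 is a perfect cube, so E-series; the 5-jet and mu = 8 give E_8. The Hessian of g at 0 is [[0, 0], [0, 0]] with rank 0, so corank 2. A Groebner basis of the Jacobian ideal J(g) in C{u,v} is {v^4, u^2 + 2*u*v + v^2}; counting standard monomials gives mu = 8. Corank 2; j^3 = (u + v)^3 is a perfect cube, so E-series; the 5-jet and mu = 8 give E_8. Both have type E_8, hence right-equivalent.

Yes.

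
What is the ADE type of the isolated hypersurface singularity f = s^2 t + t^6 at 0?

D7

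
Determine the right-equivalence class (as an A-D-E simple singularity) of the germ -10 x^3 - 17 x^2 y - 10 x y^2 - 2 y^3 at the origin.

D4

The Hessian of f at 0 has rank 0. Corank 2; j^3 = -(2*x + y)*(5*x^2 + 6*x*y + 2*y^2) splits into three distinct lines over C (the quadratic factor has nonzero discriminant), so D_4.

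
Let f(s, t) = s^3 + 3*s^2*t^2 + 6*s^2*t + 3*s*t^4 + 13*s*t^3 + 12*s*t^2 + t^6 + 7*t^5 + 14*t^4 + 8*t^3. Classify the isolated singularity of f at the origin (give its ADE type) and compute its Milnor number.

Type E7, Milnor number mu = 7.

The Hessian of f at 0 has rank 0. Corank 2; j^3 = (s + 2*t)^3 is a perfect cube, so E-series; the 4-jet and mu = 7 give E_7.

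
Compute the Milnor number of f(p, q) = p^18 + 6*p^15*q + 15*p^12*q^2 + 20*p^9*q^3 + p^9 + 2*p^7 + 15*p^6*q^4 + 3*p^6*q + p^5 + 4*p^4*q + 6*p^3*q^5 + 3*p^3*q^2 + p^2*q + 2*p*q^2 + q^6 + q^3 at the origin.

7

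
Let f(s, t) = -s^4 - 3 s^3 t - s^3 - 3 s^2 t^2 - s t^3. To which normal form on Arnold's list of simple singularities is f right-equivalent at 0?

The Hessian of f at 0 has rank 0. Corank 2; j^3 = -s^3 is a perfect cube, so E-series; the 4-jet and mu = 7 give E_7.

E_7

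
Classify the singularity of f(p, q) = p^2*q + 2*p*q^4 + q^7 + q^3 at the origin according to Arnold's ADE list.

D_{4}

The Hessian of f at 0 has rank 0. Corank 2; j^3 = q*(p^2 + q^2) splits into three distinct lines over C (the quadratic factor has nonzero discriminant), so D_4.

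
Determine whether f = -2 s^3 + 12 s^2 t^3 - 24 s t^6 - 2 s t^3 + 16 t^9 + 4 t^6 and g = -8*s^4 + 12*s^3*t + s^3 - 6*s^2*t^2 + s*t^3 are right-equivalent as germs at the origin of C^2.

Yes.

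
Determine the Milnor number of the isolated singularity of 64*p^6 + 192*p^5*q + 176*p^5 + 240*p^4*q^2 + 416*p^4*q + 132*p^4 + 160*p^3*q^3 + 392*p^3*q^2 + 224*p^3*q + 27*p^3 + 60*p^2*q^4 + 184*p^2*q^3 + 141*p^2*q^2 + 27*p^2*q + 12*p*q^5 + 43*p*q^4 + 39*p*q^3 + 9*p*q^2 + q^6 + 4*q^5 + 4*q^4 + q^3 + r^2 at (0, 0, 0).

7

The Hessian of f at 0 is [[0, 0, 0], [0, 0, 0], [0, 0, 2]] with rank 1, so corank 2. A Groebner basis of the Jacobian ideal J(f) in C{p,q,r} is {-19683*p^2/41 - 13122*p*q/41 + q^4 - 27*q^3/41 - 2187*q^2/41, p^3 + 108*p^2/41 + 72*p*q/41 + 5*q^3/123 + 12*q^2/41, p^2*q - 243*p^2/41 - 162*p*q/41 - 44*q^3/369 - 27*q^2/41, 405*p^2/41 + p*q^2 + 270*p*q/41 + 128*q^3/369 + 45*q^2/41, r}; counting standard monomials gives mu = 7. Corank 2; j^3 = (3*p + q)^3 is a perfect cube, so E-series; the 4-jet and mu = 7 give E_7.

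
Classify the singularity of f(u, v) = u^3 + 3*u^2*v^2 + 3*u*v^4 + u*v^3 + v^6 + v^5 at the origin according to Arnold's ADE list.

E_{7}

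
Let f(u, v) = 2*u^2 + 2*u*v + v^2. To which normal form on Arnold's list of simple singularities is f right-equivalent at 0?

The Hessian of f at 0 has rank 2. Corank 0: nondegenerate Morse point, so A_1.

A1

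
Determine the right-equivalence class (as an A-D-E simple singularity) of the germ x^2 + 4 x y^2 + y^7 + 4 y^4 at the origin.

The Hessian of f at 0 is [[2, 0], [0, 0]] with rank 1, so corank 1. A Groebner basis of the Jacobian ideal J(f) in C{x,y} is {x^3, x/2 + y^2}; counting standard monomials gives mu = 6. Corank 1: A-series; mu = 6 gives A_6.

A6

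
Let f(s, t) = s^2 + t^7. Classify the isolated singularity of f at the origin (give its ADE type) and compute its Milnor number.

The Hessian of f at 0 has rank 1. Corank 1: A-series; mu = 6 gives A_6.

Type A_6, Milnor number mu = 6.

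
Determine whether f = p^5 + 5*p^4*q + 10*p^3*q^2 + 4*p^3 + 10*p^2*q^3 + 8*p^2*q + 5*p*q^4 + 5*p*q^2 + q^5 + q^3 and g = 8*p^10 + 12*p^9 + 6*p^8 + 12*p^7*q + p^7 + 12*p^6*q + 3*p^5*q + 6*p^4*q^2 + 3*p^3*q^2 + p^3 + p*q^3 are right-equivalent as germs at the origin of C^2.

No.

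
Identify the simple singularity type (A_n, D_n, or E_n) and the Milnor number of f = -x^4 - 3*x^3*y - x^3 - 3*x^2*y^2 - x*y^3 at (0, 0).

Type E_7, Milnor number mu = 7.

The Hessian of f at 0 has rank 0. Corank 2; j^3 = -x^3 is a perfect cube, so E-series; the 4-jet and mu = 7 give E_7.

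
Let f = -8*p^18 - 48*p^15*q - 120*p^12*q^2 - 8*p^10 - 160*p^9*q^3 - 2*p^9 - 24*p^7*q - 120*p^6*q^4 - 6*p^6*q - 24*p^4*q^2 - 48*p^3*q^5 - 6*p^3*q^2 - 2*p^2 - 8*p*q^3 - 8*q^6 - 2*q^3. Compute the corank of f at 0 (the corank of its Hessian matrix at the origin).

Hessian at 0 has rank 1.

1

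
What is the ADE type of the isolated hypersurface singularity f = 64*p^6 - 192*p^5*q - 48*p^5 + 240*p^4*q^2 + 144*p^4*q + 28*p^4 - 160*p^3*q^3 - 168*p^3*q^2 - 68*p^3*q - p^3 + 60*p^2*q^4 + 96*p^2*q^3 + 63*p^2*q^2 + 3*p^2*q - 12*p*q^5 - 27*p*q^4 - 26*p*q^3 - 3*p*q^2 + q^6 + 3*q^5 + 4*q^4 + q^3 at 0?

E_{6}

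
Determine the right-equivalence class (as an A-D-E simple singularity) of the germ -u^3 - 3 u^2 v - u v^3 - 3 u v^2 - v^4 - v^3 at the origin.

The Hessian of f at 0 has rank 0. Corank 2; j^3 = -(u + v)^3 is a perfect cube, so E-series; the 4-jet and mu = 7 give E_7.

E7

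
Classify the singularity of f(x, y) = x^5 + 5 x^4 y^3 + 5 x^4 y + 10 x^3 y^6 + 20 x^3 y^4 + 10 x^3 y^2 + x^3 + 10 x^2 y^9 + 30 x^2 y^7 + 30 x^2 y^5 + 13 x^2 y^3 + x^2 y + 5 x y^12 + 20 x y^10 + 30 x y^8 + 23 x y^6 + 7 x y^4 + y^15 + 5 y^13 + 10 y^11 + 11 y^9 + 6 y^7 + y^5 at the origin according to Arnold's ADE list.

D_{6}

The Hessian of f at 0 is [[0, 0], [0, 0]] with rank 0, so corank 2. A Groebner basis of the Jacobian ideal J(f) in C{x,y} is {-x*y/4 + y^4, x*y^2, x^2 + 5*x*y/4}; counting standard monomials gives mu = 6. Corank 2; j^3 = x^2*(x + y) has shape L^2 M (L != M), so D-series; mu = 6 gives D_6.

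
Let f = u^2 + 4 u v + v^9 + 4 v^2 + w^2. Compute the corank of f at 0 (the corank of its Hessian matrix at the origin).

1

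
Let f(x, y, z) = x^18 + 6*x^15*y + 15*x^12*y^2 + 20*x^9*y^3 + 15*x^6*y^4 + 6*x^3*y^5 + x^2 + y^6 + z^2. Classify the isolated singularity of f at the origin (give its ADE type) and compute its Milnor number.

The Hessian of f at 0 has rank 2. Corank 1: A-series; mu = 5 gives A_5.

Type A_5, Milnor number mu = 5.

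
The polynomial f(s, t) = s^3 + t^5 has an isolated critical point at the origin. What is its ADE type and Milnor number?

Type E_{8}, Milnor number mu = 8.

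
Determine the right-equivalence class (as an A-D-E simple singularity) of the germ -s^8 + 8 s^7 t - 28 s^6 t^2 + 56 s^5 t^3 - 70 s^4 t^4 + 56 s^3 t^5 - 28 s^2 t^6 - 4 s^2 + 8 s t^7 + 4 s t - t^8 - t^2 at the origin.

The Hessian of f at 0 is [[-8, 4], [4, -2]] with rank 1, so corank 1. A Groebner basis of the Jacobian ideal J(f) in C{s,t} is {t^7, s - t/2}; counting standard monomials gives mu = 7. Corank 1: A-series; mu = 7 gives A_7.

A_{7}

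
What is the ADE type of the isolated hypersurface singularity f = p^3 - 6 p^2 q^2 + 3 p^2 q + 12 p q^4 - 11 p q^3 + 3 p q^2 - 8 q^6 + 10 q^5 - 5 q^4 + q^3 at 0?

E_7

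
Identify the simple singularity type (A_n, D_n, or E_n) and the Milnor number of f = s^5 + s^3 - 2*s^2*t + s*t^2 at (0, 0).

Type D6, Milnor number mu = 6.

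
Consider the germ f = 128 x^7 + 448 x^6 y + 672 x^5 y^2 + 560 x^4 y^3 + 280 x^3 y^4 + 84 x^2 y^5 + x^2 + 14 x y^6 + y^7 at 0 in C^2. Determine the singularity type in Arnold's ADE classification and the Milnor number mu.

Type A_{6}, Milnor number mu = 6.

The Hessian of f at 0 is [[2, 0], [0, 0]] with rank 1, so corank 1. A Groebner basis of the Jacobian ideal J(f) in C{x,y} is {y^6, x}; counting standard monomials gives mu = 6. Corank 1: A-series; mu = 6 gives A_6.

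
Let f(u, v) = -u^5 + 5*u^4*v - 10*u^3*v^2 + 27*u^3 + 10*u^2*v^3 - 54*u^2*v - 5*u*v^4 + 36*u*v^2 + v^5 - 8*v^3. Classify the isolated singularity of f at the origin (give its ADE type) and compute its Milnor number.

Type E8, Milnor number mu = 8.

The Hessian of f at 0 is [[0, 0], [0, 0]] with rank 0, so corank 2. A Groebner basis of the Jacobian ideal J(f) in C{u,v} is {v^5, u*v^3 - 3*v^4/4, u^2 - 4*u*v/3 + 4*v^2/9}; counting standard monomials gives mu = 8. Corank 2; j^3 = (3*u - 2*v)^3 is a perfect cube, so E-series; the 5-jet and mu = 8 give E_8.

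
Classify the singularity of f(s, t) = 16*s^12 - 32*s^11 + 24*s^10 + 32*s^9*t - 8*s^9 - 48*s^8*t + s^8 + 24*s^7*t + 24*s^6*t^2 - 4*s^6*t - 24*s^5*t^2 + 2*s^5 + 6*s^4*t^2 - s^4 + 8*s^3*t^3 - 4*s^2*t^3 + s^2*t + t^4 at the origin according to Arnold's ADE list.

The Hessian of f at 0 is [[0, 0], [0, 0]] with rank 0, so corank 2. A Groebner basis of the Jacobian ideal J(f) in C{s,t} is {s^3, s^2/4 + t^3, s*t}; counting standard monomials gives mu = 5. Corank 2; j^3 = s^2*t has shape L^2 M (L != M), so D-series; mu = 5 gives D_5.

D_5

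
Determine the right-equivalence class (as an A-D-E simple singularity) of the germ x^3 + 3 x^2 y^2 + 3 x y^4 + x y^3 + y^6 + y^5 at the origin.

The Hessian of f at 0 has rank 0. Corank 2; j^3 = x^3 is a perfect cube, so E-series; the 4-jet and mu = 7 give E_7.

E7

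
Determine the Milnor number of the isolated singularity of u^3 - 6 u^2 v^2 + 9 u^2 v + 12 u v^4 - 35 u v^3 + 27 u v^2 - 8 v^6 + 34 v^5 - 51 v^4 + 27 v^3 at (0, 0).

7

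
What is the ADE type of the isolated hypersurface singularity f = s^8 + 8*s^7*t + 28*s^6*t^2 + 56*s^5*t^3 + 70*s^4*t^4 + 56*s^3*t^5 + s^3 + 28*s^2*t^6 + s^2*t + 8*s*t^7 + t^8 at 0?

D_9

The Hessian of f at 0 has rank 0. Corank 2; j^3 = s^2*(s + t) has shape L^2 M (L != M), so D-series; mu = 9 gives D_9.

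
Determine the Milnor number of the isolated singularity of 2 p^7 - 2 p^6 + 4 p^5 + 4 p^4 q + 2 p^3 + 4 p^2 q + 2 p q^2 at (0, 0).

The Hessian of f at 0 is [[0, 0], [0, 0]] with rank 0, so corank 2. A Groebner basis of the Jacobian ideal J(f) in C{p,q} is {p^2 + p*q + q^4, p^3 + p^2/2 + p*q + q^3 + q^2/2, p^2*q - p^2/3 - 2*p*q/3 - q^3 - q^2/3, p^2/6 + p*q^2 + p*q/3 + q^3 + q^2/6}; counting standard monomials gives mu = 7. Corank 2; j^3 = 2*p*(p + q)^2 has shape L^2 M (L != M), so D-series; mu = 7 gives D_7.

7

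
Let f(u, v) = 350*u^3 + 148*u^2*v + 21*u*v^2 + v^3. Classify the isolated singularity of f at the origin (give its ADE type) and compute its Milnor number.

Type D4, Milnor number mu = 4.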